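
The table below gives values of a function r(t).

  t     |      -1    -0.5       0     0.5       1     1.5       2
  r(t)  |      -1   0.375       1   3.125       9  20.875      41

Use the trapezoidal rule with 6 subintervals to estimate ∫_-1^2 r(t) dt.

Δt = 0.5.
T_6 = (0.5/2)·[(-1) + 2·0.375 + 2·1 + 2·3.125 + 2·9 + 2·20.875 + 41] = 27.1875.

27.1875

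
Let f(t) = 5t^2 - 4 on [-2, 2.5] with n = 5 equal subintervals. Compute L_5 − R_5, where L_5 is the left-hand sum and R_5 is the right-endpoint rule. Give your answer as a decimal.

L_5 = 19.35.
R_5 = 29.475.
L_5 − R_5 = -10.125.

-10.125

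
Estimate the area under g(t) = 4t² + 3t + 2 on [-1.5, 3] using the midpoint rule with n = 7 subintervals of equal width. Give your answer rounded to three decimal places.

59.005

Δt = (3 − (-1.5))/7 = 9/14.
Midpoints: -33/28, -15/28, 3/28, 0.75, 39/28, 57/28, 75/28.
g(-33/28) = 197/49, g(-15/28) = 151/98, g(3/28) = 116/49, g(0.75) = 6.5, g(39/28) = 683/49, g(57/28) = 2419/98, g(75/28) = 1898/49.
Sum = Δt · [g(-33/28) + g(-15/28) + g(3/28) + ...].
Sum ≈ 59.005.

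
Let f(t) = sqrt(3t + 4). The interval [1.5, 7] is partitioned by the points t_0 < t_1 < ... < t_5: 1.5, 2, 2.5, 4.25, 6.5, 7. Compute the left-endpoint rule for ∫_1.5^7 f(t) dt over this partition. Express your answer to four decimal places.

Subinterval widths: 0.5, 0.5, 1.75, 2.25, 0.5.
Left endpoints: 1.5, 2, 2.5, 4.25, 6.5.
f(1.5) ≈ 2.9155, f(2) ≈ 3.1623, f(2.5) ≈ 3.3912, f(4.25) ≈ 4.0927, f(6.5) ≈ 4.8477.
Sum = Σ Δt_i · f(t_i).
Sum ≈ 20.6058.

20.6058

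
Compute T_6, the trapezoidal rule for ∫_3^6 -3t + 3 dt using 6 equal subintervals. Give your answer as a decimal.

Δt = (6 − 3)/6 = 0.5.
f(3) = -6, f(3.5) = -7.5, f(4) = -9, f(4.5) = -10.5, f(5) = -12, f(5.5) = -13.5, f(6) = -15.
T_6 = (Δt/2)·[f(t_0) + 2f(t_1) + ... + 2f(t_{5}) + f(t_6)].
Sum = -31.5.

-31.5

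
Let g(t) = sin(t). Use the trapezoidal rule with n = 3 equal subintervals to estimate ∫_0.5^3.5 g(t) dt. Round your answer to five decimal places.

Δt = (3.5 − 0.5)/3 = 1.
g(0.5) ≈ 0.47943, g(1.5) ≈ 0.99749, g(2.5) ≈ 0.59847, g(3.5) ≈ -0.35078.
T_3 = (Δt/2)·[g(t_0) + 2g(t_1) + 2g(t_2) + g(t_3)].
Sum ≈ 1.66029.

1.66029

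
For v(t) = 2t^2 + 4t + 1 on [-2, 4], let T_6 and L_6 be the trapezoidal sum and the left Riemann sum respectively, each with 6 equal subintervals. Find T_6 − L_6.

24

T_6 = 80.
L_6 = 56.
T_6 − L_6 = 24.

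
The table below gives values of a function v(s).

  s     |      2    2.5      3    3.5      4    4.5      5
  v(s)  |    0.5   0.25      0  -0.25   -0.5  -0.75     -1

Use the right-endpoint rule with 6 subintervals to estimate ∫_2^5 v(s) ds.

Δs = 0.5.
Sum = 0.5·[0.25 + 0 + (-0.25) + (-0.5) + (-0.75) + (-1)] = -1.125.

-1.125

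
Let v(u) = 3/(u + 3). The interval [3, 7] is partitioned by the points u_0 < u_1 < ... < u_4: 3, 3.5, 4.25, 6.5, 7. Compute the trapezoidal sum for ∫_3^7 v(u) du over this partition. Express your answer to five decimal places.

Subinterval widths: 0.5, 0.75, 2.25, 0.5.
v(3) = 0.5, v(3.5) = 6/13, v(4.25) = 12/29, v(6.5) = 6/19, v(7) = 0.3.
On each subinterval the trapezoid contributes (Δu_i/2)·[v(u_{i-1}) + v(u_i)].
Sum ≈ 1.54336.

1.54336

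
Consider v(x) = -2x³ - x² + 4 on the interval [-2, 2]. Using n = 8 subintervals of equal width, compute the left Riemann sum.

Δx = (2 − (-2))/8 = 0.5.
Left endpoints: -2, -1.5, -1, -0.5, 0, 0.5, 1, 1.5.
v(-2) = 16, v(-1.5) = 8.5, v(-1) = 5, v(-0.5) = 4, v(0) = 4, v(0.5) = 3.5, v(1) = 1, v(1.5) = -5.
Sum = Δx · [v(-2) + v(-1.5) + v(-1) + ...].
Sum = 18.5.

18.5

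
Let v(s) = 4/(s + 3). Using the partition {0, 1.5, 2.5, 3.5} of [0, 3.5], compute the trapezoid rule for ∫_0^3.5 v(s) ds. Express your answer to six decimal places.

3.146076

Subinterval widths: 1.5, 1, 1.
v(0) = 4/3, v(1.5) = 8/9, v(2.5) = 8/11, v(3.5) = 8/13.
On each subinterval the trapezoid contributes (Δs_i/2)·[v(s_{i-1}) + v(s_i)].
Sum ≈ 3.146076.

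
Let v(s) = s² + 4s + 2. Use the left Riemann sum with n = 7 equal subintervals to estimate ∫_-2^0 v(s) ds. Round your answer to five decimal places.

Δs = (0 − (-2))/7 = 2/7.
Left endpoints: -2, -12/7, -10/7, -8/7, -6/7, -4/7, -2/7.
v(-2) = -2, v(-12/7) = -94/49, v(-10/7) = -82/49, v(-8/7) = -62/49, v(-6/7) = -34/49, v(-4/7) = 2/49, v(-2/7) = 46/49.
Sum = Δs · [v(-2) + v(-12/7) + v(-10/7) + ...].
Sum ≈ -1.87755.

-1.87755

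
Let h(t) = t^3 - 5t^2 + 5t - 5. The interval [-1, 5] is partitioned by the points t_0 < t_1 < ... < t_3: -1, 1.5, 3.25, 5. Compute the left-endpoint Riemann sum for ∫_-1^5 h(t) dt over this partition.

-62.06640625

Subinterval widths: 2.5, 1.75, 1.75.
Left endpoints: -1, 1.5, 3.25.
h(-1) = -16, h(1.5) = -5.375, h(3.25) = -7.234375.
Sum = Σ Δt_i · h(t_i).
Sum = -62.06640625.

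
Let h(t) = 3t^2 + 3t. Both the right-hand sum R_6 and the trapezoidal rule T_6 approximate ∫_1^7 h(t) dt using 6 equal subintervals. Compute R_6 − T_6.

R_6 = 498.
T_6 = 417.
R_6 − T_6 = 81.

81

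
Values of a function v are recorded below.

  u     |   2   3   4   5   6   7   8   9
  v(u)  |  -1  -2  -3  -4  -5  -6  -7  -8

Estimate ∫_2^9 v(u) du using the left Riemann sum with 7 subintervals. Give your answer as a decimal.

Δu = 1.
Sum = 1·[(-1) + (-2) + (-3) + (-4) + (-5) + (-6) + (-7)] = -28.

-28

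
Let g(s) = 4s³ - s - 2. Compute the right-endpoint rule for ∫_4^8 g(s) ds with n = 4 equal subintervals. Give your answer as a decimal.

4750

Δs = (8 − 4)/4 = 1.
Right endpoints: 5, 6, 7, 8.
g(5) = 493, g(6) = 856, g(7) = 1363, g(8) = 2038.
Sum = Δs · [g(5) + g(6) + g(7) + g(8)].
Sum = 4750.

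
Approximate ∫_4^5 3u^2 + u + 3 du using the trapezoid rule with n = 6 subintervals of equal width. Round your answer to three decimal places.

68.514

Δu = (5 − 4)/6 = 1/6.
f(4) = 55, f(25/6) = 59.25, f(13/3) = 191/3, f(4.5) = 68.25, f(14/3) = 73, f(29/6) = 935/12, f(5) = 83.
T_6 = (Δu/2)·[f(u_0) + 2f(u_1) + ... + 2f(u_{5}) + f(u_6)].
Sum ≈ 68.514.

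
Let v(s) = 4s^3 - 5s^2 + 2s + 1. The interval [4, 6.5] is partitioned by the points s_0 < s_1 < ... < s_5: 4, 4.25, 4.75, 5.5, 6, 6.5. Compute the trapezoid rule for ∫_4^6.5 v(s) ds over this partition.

Subinterval widths: 0.25, 0.5, 0.75, 0.5, 0.5.
v(4) = 185, v(4.25) = 226.25, v(4.75) = 326.375, v(5.5) = 526.25, v(6) = 697, v(6.5) = 901.25.
On each subinterval the trapezoid contributes (Δs_i/2)·[v(s_{i-1}) + v(s_i)].
Sum = 1214.671875.

1214.671875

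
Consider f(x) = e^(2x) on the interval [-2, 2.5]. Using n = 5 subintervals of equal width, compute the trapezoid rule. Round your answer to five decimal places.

Δx = (2.5 − (-2))/5 = 0.9.
f(-2) ≈ 0.01832, f(-1.1) ≈ 0.11080, f(-0.2) ≈ 0.67032, f(0.7) ≈ 4.05520, f(1.6) ≈ 24.53253, f(2.5) ≈ 148.41316.
T_5 = (Δx/2)·[f(x_0) + 2f(x_1) + ... + 2f(x_{4}) + f(x_5)].
Sum ≈ 93.22613.

93.22613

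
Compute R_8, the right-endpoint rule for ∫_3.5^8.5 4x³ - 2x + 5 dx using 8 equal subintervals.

Δx = (8.5 − 3.5)/8 = 0.625.
Right endpoints: 4.125, 4.75, 5.375, 6, 6.625, 7.25, 7.875, 8.5.
f(4.125) = 277.5078125, f(4.75) = 424.1875, f(5.375) = 615.3984375, f(6) = 857, f(6.625) = 1154.8515625, f(7.25) = 1514.8125, f(7.875) = 1942.7421875, f(8.5) = 2444.5.
Sum = Δx · [f(4.125) + f(4.75) + f(5.375) + ...].
Sum = 5769.375.

5769.375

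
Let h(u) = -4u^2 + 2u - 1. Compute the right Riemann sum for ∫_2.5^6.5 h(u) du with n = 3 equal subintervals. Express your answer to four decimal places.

-408.7407

Δu = (6.5 − 2.5)/3 = 4/3.
Right endpoints: 23/6, 31/6, 6.5.
h(23/6) = -469/9, h(31/6) = -877/9, h(6.5) = -157.
Sum = Δu · [h(23/6) + h(31/6) + h(6.5)].
Sum ≈ -408.7407.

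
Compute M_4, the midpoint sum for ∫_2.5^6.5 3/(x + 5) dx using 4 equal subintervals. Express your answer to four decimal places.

1.2811

Δx = (6.5 − 2.5)/4 = 1.
Midpoints: 3, 4, 5, 6.
f(3) = 0.375, f(4) = 1/3, f(5) = 0.3, f(6) = 3/11.
Sum = Δx · [f(3) + f(4) + f(5) + f(6)].
Sum ≈ 1.2811.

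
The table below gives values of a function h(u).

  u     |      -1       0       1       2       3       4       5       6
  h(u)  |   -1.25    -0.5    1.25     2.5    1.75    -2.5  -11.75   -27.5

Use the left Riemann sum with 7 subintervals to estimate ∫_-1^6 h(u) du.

Δu = 1.
Sum = 1·[(-1.25) + (-0.5) + 1.25 + 2.5 + 1.75 + (-2.5) + (-11.75)] = -10.5.

-10.5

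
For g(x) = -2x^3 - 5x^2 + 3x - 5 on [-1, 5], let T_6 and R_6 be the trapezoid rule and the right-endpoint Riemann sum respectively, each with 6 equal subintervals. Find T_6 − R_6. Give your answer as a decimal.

177

T_6 = -533.
R_6 = -710.
T_6 − R_6 = 177.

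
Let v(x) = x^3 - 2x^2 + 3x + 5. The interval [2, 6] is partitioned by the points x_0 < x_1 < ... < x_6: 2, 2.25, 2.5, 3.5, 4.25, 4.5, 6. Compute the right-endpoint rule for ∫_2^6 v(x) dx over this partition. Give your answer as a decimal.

Subinterval widths: 0.25, 0.25, 1, 0.75, 0.25, 1.5.
Right endpoints: 2.25, 2.5, 3.5, 4.25, 4.5, 6.
v(2.25) = 13.015625, v(2.5) = 15.625, v(3.5) = 33.875, v(4.25) = 58.390625, v(4.5) = 69.125, v(6) = 167.
Sum = Σ Δx_i · v(x_i).
Sum = 352.609375.

352.609375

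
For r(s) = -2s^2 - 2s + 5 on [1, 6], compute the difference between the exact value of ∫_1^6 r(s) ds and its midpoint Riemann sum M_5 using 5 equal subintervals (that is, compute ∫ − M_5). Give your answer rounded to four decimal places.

Exact integral: ∫_1^6 r(s) ds ≈ -153.333333.
M_5 = -152.5.
Error ≈ -153.333333 − (-152.5) ≈ -0.8333.

-0.8333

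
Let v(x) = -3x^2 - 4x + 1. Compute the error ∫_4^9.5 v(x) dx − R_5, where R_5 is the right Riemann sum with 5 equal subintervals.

Exact integral: ∫_4^9.5 v(x) dx = -936.375.
R_5 = -1074.315.
Error = -936.375 − (-1074.315) = 137.94.

137.94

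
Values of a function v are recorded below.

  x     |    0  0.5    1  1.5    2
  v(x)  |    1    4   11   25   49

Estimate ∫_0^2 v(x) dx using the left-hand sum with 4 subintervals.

20.5

Δx = 0.5.
Sum = 0.5·[1 + 4 + 11 + 25] = 20.5.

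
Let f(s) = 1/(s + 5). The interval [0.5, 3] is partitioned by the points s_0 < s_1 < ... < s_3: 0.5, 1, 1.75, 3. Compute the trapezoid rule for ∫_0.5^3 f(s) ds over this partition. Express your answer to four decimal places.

Subinterval widths: 0.5, 0.75, 1.25.
f(0.5) = 2/11, f(1) = 1/6, f(1.75) = 4/27, f(3) = 0.125.
On each subinterval the trapezoid contributes (Δs_i/2)·[f(s_{i-1}) + f(s_i)].
Sum ≈ 0.3759.

0.3759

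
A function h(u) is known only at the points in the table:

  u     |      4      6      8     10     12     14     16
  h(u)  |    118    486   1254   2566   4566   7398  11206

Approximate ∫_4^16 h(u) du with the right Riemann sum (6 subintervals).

54952

Δu = 2.
Sum = 2·[486 + 1254 + 2566 + 4566 + 7398 + 11206] = 54952.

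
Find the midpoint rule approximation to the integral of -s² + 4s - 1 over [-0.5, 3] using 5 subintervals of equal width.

Δs = (3 − (-0.5))/5 = 0.7.
Midpoints: -0.15, 0.55, 1.25, 1.95, 2.65.
f(-0.15) = -1.6225, f(0.55) = 0.8975, f(1.25) = 2.4375, f(1.95) = 2.9975, f(2.65) = 2.5775.
Sum = Δs · [f(-0.15) + f(0.55) + f(1.25) + f(1.95) + f(2.65)].
Sum = 5.10125.

5.10125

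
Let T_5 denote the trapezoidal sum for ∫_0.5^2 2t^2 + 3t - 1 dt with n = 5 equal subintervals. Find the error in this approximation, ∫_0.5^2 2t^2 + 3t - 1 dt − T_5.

Exact integral: ∫_0.5^2 f(t) dt = 9.375.
T_5 = 9.42.
Error = 9.375 − 9.42 = -0.045.

-0.045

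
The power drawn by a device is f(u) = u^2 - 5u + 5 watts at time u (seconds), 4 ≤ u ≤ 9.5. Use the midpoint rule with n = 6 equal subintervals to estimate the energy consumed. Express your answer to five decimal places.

Δu = (9.5 − 4)/6 = 11/12.
Midpoints: 107/24, 5.375, 151/24, 173/24, 8.125, 217/24.
f(107/24) = 1489/576, f(5.375) = 7.015625, f(151/24) = 7561/576, f(173/24) = 12049/576, f(8.125) = 30.390625, f(217/24) = 23929/576.
Sum = Δu · [f(107/24) + f(5.375) + f(151/24) + ...].
Sum ≈ 105.94821.

105.94821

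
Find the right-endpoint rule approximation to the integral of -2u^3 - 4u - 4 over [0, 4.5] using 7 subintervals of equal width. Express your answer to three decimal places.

-332.082

Δu = (4.5 − 0)/7 = 9/14.
Right endpoints: 9/14, 9/7, 27/14, 18/7, 45/14, 27/7, 4.5.
f(9/14) = -9745/1372, f(9/7) = -4594/343, f(27/14) = -35755/1372, f(18/7) = -16564/343, f(45/14) = -114253/1372, f(27/7) = -46030/343, f(4.5) = -204.25.
Sum = Δu · [f(9/14) + f(9/7) + f(27/14) + ...].
Sum ≈ -332.082.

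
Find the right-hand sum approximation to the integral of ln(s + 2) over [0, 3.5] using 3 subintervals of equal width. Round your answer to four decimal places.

Δs = (3.5 − 0)/3 = 7/6.
Right endpoints: 7/6, 7/3, 3.5.
f(7/6) ≈ 1.1527, f(7/3) ≈ 1.4663, f(3.5) ≈ 1.7047.
Sum = Δs · [f(7/6) + f(7/3) + f(3.5)].
Sum ≈ 5.0444.

5.0444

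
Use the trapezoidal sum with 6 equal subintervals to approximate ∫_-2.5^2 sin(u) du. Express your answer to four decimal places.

-0.3668

Δu = (2 − (-2.5))/6 = 0.75.
f(-2.5) ≈ -0.5985, f(-1.75) ≈ -0.9840, f(-1) ≈ -0.8415, f(-0.25) ≈ -0.2474, f(0.5) ≈ 0.4794, f(1.25) ≈ 0.9490, f(2) ≈ 0.9093.
T_6 = (Δu/2)·[f(u_0) + 2f(u_1) + ... + 2f(u_{5}) + f(u_6)].
Sum ≈ -0.3668.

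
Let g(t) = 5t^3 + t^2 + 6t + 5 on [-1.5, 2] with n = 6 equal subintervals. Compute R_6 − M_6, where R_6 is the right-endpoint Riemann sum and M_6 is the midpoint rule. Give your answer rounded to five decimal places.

R_6 ≈ 64.3803530.
M_6 ≈ 39.7421152.
R_6 − M_6 ≈ 24.63824.

24.63824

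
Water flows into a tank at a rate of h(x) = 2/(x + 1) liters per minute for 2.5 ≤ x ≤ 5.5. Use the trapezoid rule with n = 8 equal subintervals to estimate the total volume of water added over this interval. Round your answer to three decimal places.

1.239

Δx = (5.5 − 2.5)/8 = 0.375.
h(2.5) = 4/7, h(2.875) = 16/31, h(3.25) = 8/17, h(3.625) = 16/37, h(4) = 0.4, h(4.375) = 16/43, h(4.75) = 8/23, h(5.125) = 16/49, h(5.5) = 4/13.
T_8 = (Δx/2)·[h(x_0) + 2h(x_1) + ... + 2h(x_{7}) + h(x_8)].
Sum ≈ 1.239.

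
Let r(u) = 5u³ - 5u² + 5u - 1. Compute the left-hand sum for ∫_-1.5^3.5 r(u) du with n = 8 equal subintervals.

Δu = (3.5 − (-1.5))/8 = 0.625.
Left endpoints: -1.5, -0.875, -0.25, 0.375, 1, 1.625, 2.25, 2.875.
r(-1.5) = -36.625, r(-0.875) = -6427/512, r(-0.25) = -2.640625, r(0.375) = 223/512, r(1) = 4, r(1.625) = 7873/512, r(2.25) = 41.890625, r(2.875) = 46523/512.
Sum = Δu · [r(-1.5) + r(-0.875) + r(-0.25) + ...].
Sum = 62.96875.

62.96875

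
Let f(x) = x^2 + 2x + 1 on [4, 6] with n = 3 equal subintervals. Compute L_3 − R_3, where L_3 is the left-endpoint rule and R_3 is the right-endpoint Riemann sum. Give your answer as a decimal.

-16

L_3 ≈ 64.81481.
R_3 ≈ 80.81481.
L_3 − R_3 = -16.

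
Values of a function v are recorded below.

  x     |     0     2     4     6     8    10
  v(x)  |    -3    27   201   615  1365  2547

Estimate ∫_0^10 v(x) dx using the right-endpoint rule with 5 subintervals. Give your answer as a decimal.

Δx = 2.
Sum = 2·[27 + 201 + 615 + 1365 + 2547] = 9510.

9510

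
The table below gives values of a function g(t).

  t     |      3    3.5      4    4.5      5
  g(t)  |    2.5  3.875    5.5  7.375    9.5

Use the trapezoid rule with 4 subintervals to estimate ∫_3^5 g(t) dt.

11.375

Δt = 0.5.
T_4 = (0.5/2)·[2.5 + 2·3.875 + 2·5.5 + 2·7.375 + 9.5] = 11.375.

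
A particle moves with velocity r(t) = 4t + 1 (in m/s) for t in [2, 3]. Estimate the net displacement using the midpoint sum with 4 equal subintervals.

11

Δt = (3 − 2)/4 = 0.25.
Midpoints: 2.125, 2.375, 2.625, 2.875.
r(2.125) = 9.5, r(2.375) = 10.5, r(2.625) = 11.5, r(2.875) = 12.5.
Sum = Δt · [r(2.125) + r(2.375) + r(2.625) + r(2.875)].
Sum = 11.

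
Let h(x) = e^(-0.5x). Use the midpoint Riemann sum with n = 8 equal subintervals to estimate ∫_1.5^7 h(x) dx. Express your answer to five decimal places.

Δx = (7 − 1.5)/8 = 0.6875.
Midpoints: 1.84375, 2.53125, 3.21875, 3.90625, 4.59375, 5.28125, 5.96875, 6.65625.
h(1.84375) ≈ 0.39777, h(2.53125) ≈ 0.28206, h(3.21875) ≈ 0.20001, h(3.90625) ≈ 0.14183, h(4.59375) ≈ 0.10057, h(5.28125) ≈ 0.07132, h(5.96875) ≈ 0.05057, h(6.65625) ≈ 0.03586.
Sum = Δx · [h(1.84375) + h(2.53125) + h(3.21875) + ...].
Sum ≈ 0.88000.

0.88000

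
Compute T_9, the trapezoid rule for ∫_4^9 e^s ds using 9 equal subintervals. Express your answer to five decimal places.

Δs = (9 − 4)/9 = 5/9.
f(4) ≈ 54.59815, f(41/9) ≈ 95.15961, f(46/9) ≈ 165.85454, f(17/3) ≈ 289.06936, f(56/9) ≈ 503.82159, f(61/9) ≈ 878.11519, f(22/3) ≈ 1530.47486, f(71/9) ≈ 2667.47841, f(76/9) ≈ 4649.17212, f(9) ≈ 8103.08393.
T_9 = (Δs/2)·[f(s_0) + 2f(s_1) + ... + 2f(s_{8}) + f(s_9)].
Sum ≈ 8254.43706.

8254.43706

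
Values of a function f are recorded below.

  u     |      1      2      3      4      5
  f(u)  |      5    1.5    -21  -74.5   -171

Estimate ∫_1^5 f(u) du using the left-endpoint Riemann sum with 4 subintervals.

-89

Δu = 1.
Sum = 1·[5 + 1.5 + (-21) + (-74.5)] = -89.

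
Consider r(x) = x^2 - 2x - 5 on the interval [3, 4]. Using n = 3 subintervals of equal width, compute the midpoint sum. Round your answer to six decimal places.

0.324074

Δx = (4 − 3)/3 = 1/3.
Midpoints: 19/6, 3.5, 23/6.
r(19/6) = -47/36, r(3.5) = 0.25, r(23/6) = 73/36.
Sum = Δx · [r(19/6) + r(3.5) + r(23/6)].
Sum ≈ 0.324074.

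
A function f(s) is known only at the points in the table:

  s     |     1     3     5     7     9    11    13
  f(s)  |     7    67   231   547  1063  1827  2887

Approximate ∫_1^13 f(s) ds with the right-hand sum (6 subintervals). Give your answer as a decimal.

Δs = 2.
Sum = 2·[67 + 231 + 547 + 1063 + 1827 + 2887] = 13244.

13244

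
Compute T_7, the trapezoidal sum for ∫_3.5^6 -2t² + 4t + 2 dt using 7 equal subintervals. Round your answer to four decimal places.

Δt = (6 − 3.5)/7 = 5/14.
f(3.5) = -8.5, f(27/7) = -604/49, f(59/14) = -1633/98, f(32/7) = -1054/49, f(69/14) = -2633/98, f(37/7) = -1604/49, f(79/14) = -3833/98, f(6) = -46.
T_7 = (Δt/2)·[f(t_0) + 2f(t_1) + ... + 2f(t_{6}) + f(t_7)].
Sum ≈ -63.0230.

-63.0230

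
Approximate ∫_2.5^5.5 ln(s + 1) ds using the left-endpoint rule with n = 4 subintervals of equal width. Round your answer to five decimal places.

4.54374

Δs = (5.5 − 2.5)/4 = 0.75.
Left endpoints: 2.5, 3.25, 4, 4.75.
f(2.5) ≈ 1.25276, f(3.25) ≈ 1.44692, f(4) ≈ 1.60944, f(4.75) ≈ 1.74920.
Sum = Δs · [f(2.5) + f(3.25) + f(4) + f(4.75)].
Sum ≈ 4.54374.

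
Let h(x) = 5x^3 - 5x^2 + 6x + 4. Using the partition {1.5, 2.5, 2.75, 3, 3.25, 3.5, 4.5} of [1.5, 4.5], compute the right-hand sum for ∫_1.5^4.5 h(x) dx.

581.03125

Subinterval widths: 1, 0.25, 0.25, 0.25, 0.25, 1.
Right endpoints: 2.5, 2.75, 3, 3.25, 3.5, 4.5.
h(2.5) = 65.875, h(2.75) = 86.671875, h(3) = 112, h(3.25) = 142.328125, h(3.5) = 178.125, h(4.5) = 385.375.
Sum = Σ Δx_i · h(x_i).
Sum = 581.03125.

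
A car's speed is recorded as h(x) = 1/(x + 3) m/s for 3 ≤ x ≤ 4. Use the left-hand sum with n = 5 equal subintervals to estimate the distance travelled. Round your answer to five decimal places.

Δx = (4 − 3)/5 = 0.2.
Left endpoints: 3, 3.2, 3.4, 3.6, 3.8.
h(3) = 1/6, h(3.2) = 5/31, h(3.4) = 0.15625, h(3.6) = 5/33, h(3.8) = 5/34.
Sum = Δx · [h(3) + h(3.2) + h(3.4) + h(3.6) + h(3.8)].
Sum ≈ 0.15656.

0.15656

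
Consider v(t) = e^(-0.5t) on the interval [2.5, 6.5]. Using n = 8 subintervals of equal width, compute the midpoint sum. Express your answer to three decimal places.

Δt = (6.5 − 2.5)/8 = 0.5.
Midpoints: 2.75, 3.25, 3.75, 4.25, 4.75, 5.25, 5.75, 6.25.
v(2.75) ≈ 0.253, v(3.25) ≈ 0.197, v(3.75) ≈ 0.153, v(4.25) ≈ 0.119, v(4.75) ≈ 0.093, v(5.25) ≈ 0.072, v(5.75) ≈ 0.056, v(6.25) ≈ 0.044.
Sum = Δt · [v(2.75) + v(3.25) + v(3.75) + ...].
Sum ≈ 0.494.

0.494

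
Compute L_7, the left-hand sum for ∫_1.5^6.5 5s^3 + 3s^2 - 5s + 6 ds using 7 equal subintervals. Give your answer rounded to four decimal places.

1934.7321

Δs = (6.5 − 1.5)/7 = 5/7.
Left endpoints: 1.5, 31/14, 41/14, 51/14, 61/14, 71/14, 81/14.
f(1.5) = 22.125, f(31/14) = 175401/2744, f(41/14) = 391491/2744, f(51/14) = 738981/2744, f(61/14) = 1247871/2744, f(71/14) = 1948161/2744, f(81/14) = 2869851/2744.
Sum = Δs · [f(1.5) + f(31/14) + f(41/14) + ...].
Sum ≈ 1934.7321.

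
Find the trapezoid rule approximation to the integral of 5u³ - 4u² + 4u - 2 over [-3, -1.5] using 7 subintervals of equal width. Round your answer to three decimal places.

-143.355

Δu = (-1.5 − (-3))/7 = 3/14.
f(-3) = -185, f(-39/14) = -417835/2744, f(-18/7) = -42446/343, f(-33/14) = -272029/2744, f(-15/7) = -26801/343, f(-27/14) = -165895/2744, f(-12/7) = -15710/343, f(-1.5) = -33.875.
T_7 = (Δu/2)·[f(u_0) + 2f(u_1) + ... + 2f(u_{6}) + f(u_7)].
Sum ≈ -143.355.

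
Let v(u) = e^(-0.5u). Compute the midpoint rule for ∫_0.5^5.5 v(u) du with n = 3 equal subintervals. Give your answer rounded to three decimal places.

Δu = (5.5 − 0.5)/3 = 5/3.
Midpoints: 4/3, 3, 14/3.
v(4/3) ≈ 0.513, v(3) ≈ 0.223, v(14/3) ≈ 0.097.
Sum = Δu · [v(4/3) + v(3) + v(14/3)].
Sum ≈ 1.389.

1.389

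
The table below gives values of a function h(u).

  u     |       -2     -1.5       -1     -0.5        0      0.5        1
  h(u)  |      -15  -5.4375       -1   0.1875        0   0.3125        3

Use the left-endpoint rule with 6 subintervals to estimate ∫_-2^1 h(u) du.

-10.46875

Δu = 0.5.
Sum = 0.5·[(-15) + (-5.4375) + (-1) + 0.1875 + 0 + 0.3125] = -10.46875.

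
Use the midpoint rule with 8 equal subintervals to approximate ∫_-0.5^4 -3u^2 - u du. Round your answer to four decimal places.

Δu = (4 − (-0.5))/8 = 0.5625.
Midpoints: -0.21875, 0.34375, 0.90625, 1.46875, 2.03125, 2.59375, 3.15625, 3.71875.
f(-0.21875) = 77/1024, f(0.34375) = -715/1024, f(0.90625) = -3451/1024, f(1.46875) = -8131/1024, f(2.03125) = -14755/1024, f(2.59375) = -23323/1024, f(3.15625) = -33835/1024, f(3.71875) = -46291/1024.
Sum = Δu · [f(-0.21875) + f(0.34375) + f(0.90625) + ...].
Sum ≈ -71.6440.

-71.6440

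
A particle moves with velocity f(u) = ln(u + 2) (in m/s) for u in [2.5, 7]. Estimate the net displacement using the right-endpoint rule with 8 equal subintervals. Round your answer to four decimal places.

Δu = (7 − 2.5)/8 = 0.5625.
Right endpoints: 3.0625, 3.625, 4.1875, 4.75, 5.3125, 5.875, 6.4375, 7.
f(3.0625) ≈ 1.6219, f(3.625) ≈ 1.7272, f(4.1875) ≈ 1.8225, f(4.75) ≈ 1.9095, f(5.3125) ≈ 1.9896, f(5.875) ≈ 2.0637, f(6.4375) ≈ 2.1327, f(7) ≈ 2.1972.
Sum = Δu · [f(3.0625) + f(3.625) + f(4.1875) + ...].
Sum ≈ 8.6987.

8.6987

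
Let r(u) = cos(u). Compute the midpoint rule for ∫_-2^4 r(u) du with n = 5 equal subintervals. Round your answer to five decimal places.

Δu = (4 − (-2))/5 = 1.2.
Midpoints: -1.4, -0.2, 1, 2.2, 3.4.
r(-1.4) ≈ 0.16997, r(-0.2) ≈ 0.98007, r(1) ≈ 0.54030, r(2.2) ≈ -0.58850, r(3.4) ≈ -0.96680.
Sum = Δu · [r(-1.4) + r(-0.2) + r(1) + r(2.2) + r(3.4)].
Sum ≈ 0.16204.

0.16204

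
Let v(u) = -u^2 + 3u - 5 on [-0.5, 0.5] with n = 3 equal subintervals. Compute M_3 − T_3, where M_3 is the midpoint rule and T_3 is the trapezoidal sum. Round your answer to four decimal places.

0.0278

M_3 ≈ -5.074074.
T_3 ≈ -5.101852.
M_3 − T_3 ≈ 0.0278.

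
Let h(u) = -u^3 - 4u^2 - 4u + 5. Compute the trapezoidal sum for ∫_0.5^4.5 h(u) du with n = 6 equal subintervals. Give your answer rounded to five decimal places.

Δu = (4.5 − 0.5)/6 = 2/3.
h(0.5) = 1.875, h(7/6) = -1447/216, h(11/6) = -4739/216, h(2.5) = -45.625, h(19/6) = -17179/216, h(23/6) = -27095/216, h(4.5) = -185.125.
T_6 = (Δu/2)·[h(u_0) + 2h(u_1) + ... + 2h(u_{5}) + h(u_6)].
Sum ≈ -247.24074.

-247.24074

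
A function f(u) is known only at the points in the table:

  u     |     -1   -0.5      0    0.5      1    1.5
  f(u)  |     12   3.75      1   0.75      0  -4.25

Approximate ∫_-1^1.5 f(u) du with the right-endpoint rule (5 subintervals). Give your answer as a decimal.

0.625

Δu = 0.5.
Sum = 0.5·[3.75 + 1 + 0.75 + 0 + (-4.25)] = 0.625.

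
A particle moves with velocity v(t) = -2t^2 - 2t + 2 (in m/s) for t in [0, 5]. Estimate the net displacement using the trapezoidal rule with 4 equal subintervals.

-100.9375

Δt = (5 − 0)/4 = 1.25.
v(0) = 2, v(1.25) = -3.625, v(2.5) = -15.5, v(3.75) = -33.625, v(5) = -58.
T_4 = (Δt/2)·[v(t_0) + 2v(t_1) + 2v(t_2) + 2v(t_3) + v(t_4)].
Sum = -100.9375.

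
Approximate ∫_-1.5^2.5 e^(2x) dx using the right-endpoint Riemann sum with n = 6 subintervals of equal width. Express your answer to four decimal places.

Δx = (2.5 − (-1.5))/6 = 2/3.
Right endpoints: -5/6, -1/6, 0.5, 7/6, 11/6, 2.5.
f(-5/6) ≈ 0.1889, f(-1/6) ≈ 0.7165, f(0.5) ≈ 2.7183, f(7/6) ≈ 10.3123, f(11/6) ≈ 39.1213, f(2.5) ≈ 148.4132.
Sum = Δx · [f(-5/6) + f(-1/6) + f(0.5) + ...].
Sum ≈ 134.3136.

134.3136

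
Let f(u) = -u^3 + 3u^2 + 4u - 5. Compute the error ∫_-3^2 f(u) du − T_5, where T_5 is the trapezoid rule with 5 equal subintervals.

-3.75

Exact integral: ∫_-3^2 f(u) du = 16.25.
T_5 = 20.
Error = 16.25 − 20 = -3.75.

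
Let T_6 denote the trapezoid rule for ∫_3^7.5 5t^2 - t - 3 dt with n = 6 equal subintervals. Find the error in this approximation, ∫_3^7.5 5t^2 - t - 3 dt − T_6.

Exact integral: ∫_3^7.5 f(t) dt = 621.
T_6 = 623.109375.
Error = 621 − 623.109375 = -2.109375.

-2.109375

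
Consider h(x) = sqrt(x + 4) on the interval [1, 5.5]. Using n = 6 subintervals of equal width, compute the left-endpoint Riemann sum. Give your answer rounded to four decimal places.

Δx = (5.5 − 1)/6 = 0.75.
Left endpoints: 1, 1.75, 2.5, 3.25, 4, 4.75.
h(1) ≈ 2.2361, h(1.75) ≈ 2.3979, h(2.5) ≈ 2.5495, h(3.25) ≈ 2.6926, h(4) ≈ 2.8284, h(4.75) ≈ 2.9580.
Sum = Δx · [h(1) + h(1.75) + h(2.5) + ...].
Sum ≈ 11.7469.

11.7469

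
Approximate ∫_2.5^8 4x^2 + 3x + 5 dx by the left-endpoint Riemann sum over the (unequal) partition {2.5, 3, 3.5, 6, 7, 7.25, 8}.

605.25

Subinterval widths: 0.5, 0.5, 2.5, 1, 0.25, 0.75.
Left endpoints: 2.5, 3, 3.5, 6, 7, 7.25.
f(2.5) = 37.5, f(3) = 50, f(3.5) = 64.5, f(6) = 167, f(7) = 222, f(7.25) = 237.
Sum = Σ Δx_i · f(x_i).
Sum = 605.25.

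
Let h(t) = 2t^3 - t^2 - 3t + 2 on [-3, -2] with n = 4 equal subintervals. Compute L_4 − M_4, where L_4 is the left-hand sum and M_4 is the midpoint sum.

L_4 = -34.5.
M_4 = -29.25.
L_4 − M_4 = -5.25.

-5.25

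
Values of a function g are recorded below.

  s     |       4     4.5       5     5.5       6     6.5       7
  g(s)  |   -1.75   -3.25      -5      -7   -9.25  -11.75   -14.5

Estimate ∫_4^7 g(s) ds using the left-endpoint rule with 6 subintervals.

-19

Δs = 0.5.
Sum = 0.5·[(-1.75) + (-3.25) + (-5) + (-7) + (-9.25) + (-11.75)] = -19.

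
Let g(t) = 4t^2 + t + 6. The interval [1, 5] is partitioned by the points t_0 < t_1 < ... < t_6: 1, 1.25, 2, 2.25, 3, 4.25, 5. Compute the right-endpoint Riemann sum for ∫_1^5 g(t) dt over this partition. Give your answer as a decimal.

248.625

Subinterval widths: 0.25, 0.75, 0.25, 0.75, 1.25, 0.75.
Right endpoints: 1.25, 2, 2.25, 3, 4.25, 5.
g(1.25) = 13.5, g(2) = 24, g(2.25) = 28.5, g(3) = 45, g(4.25) = 82.5, g(5) = 111.
Sum = Σ Δt_i · g(t_i).
Sum = 248.625.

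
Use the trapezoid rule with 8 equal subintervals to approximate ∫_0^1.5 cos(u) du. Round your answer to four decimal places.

0.9946

Δu = (1.5 − 0)/8 = 0.1875.
f(0) ≈ 1.0000, f(0.1875) ≈ 0.9825, f(0.375) ≈ 0.9305, f(0.5625) ≈ 0.8459, f(0.75) ≈ 0.7317, f(0.9375) ≈ 0.5918, f(1.125) ≈ 0.4312, f(1.3125) ≈ 0.2554, f(1.5) ≈ 0.0707.
T_8 = (Δu/2)·[f(u_0) + 2f(u_1) + ... + 2f(u_{7}) + f(u_8)].
Sum ≈ 0.9946.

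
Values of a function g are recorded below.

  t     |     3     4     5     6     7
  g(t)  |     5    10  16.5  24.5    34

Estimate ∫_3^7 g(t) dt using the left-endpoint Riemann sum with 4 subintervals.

Δt = 1.
Sum = 1·[5 + 10 + 16.5 + 24.5] = 56.

56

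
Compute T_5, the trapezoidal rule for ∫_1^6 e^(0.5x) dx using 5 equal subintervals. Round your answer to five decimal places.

37.63865

Δx = (6 − 1)/5 = 1.
f(1) ≈ 1.64872, f(2) ≈ 2.71828, f(3) ≈ 4.48169, f(4) ≈ 7.38906, f(5) ≈ 12.18249, f(6) ≈ 20.08554.
T_5 = (Δx/2)·[f(x_0) + 2f(x_1) + ... + 2f(x_{4}) + f(x_5)].
Sum ≈ 37.63865.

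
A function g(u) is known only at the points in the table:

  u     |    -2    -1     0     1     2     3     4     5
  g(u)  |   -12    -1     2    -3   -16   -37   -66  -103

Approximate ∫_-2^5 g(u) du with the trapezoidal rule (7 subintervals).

Δu = 1.
T_7 = (1/2)·[(-12) + 2·(-1) + 2·2 + 2·(-3) + 2·(-16) + 2·(-37) + 2·(-66) + (-103)] = -178.5.

-178.5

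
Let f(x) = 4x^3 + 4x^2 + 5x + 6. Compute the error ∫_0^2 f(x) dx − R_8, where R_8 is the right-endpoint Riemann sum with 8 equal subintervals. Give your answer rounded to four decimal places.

-7.5833

Exact integral: ∫_0^2 f(x) dx ≈ 48.666667.
R_8 = 56.25.
Error ≈ 48.666667 − 56.25 ≈ -7.5833.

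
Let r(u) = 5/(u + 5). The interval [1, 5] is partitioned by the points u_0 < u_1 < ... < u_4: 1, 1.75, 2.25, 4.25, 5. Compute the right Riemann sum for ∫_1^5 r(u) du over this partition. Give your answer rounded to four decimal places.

Subinterval widths: 0.75, 0.5, 2, 0.75.
Right endpoints: 1.75, 2.25, 4.25, 5.
r(1.75) = 20/27, r(2.25) = 20/29, r(4.25) = 20/37, r(5) = 0.5.
Sum = Σ Δu_i · r(u_i).
Sum ≈ 2.3565.

2.3565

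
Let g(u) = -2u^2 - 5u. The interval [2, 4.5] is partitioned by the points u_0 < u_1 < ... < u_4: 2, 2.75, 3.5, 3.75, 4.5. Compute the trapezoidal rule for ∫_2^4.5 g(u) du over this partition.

-96.46875

Subinterval widths: 0.75, 0.75, 0.25, 0.75.
g(2) = -18, g(2.75) = -28.875, g(3.5) = -42, g(3.75) = -46.875, g(4.5) = -63.
On each subinterval the trapezoid contributes (Δu_i/2)·[g(u_{i-1}) + g(u_i)].
Sum = -96.46875.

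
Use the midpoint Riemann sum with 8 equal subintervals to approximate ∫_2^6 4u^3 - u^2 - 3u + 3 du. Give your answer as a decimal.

1170.75

Δu = (6 − 2)/8 = 0.5.
Midpoints: 2.25, 2.75, 3.25, 3.75, 4.25, 4.75, 5.25, 5.75.
f(2.25) = 36.75, f(2.75) = 70.375, f(3.25) = 120, f(3.75) = 188.625, f(4.25) = 279.25, f(4.75) = 394.875, f(5.25) = 538.5, f(5.75) = 713.125.
Sum = Δu · [f(2.25) + f(2.75) + f(3.25) + ...].
Sum = 1170.75.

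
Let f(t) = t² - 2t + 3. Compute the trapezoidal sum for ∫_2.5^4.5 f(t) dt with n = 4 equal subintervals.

Δt = (4.5 − 2.5)/4 = 0.5.
f(2.5) = 4.25, f(3) = 6, f(3.5) = 8.25, f(4) = 11, f(4.5) = 14.25.
T_4 = (Δt/2)·[f(t_0) + 2f(t_1) + 2f(t_2) + 2f(t_3) + f(t_4)].
Sum = 17.25.

17.25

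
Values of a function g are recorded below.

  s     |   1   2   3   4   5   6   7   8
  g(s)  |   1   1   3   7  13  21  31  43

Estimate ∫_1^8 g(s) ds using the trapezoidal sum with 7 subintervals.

Δs = 1.
T_7 = (1/2)·[1 + 2·1 + 2·3 + 2·7 + 2·13 + 2·21 + 2·31 + 43] = 98.

98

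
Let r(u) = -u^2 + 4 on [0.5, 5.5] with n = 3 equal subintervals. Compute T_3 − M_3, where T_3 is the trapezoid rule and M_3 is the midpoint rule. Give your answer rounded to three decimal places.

-3.472

T_3 ≈ -37.73148.
M_3 ≈ -34.25926.
T_3 − M_3 ≈ -3.472.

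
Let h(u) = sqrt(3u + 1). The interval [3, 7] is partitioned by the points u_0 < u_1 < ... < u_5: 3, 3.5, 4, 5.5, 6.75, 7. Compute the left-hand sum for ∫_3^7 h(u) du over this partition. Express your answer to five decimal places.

Subinterval widths: 0.5, 0.5, 1.5, 1.25, 0.25.
Left endpoints: 3, 3.5, 4, 5.5, 6.75.
h(3) ≈ 3.16228, h(3.5) ≈ 3.39116, h(4) ≈ 3.60555, h(5.5) ≈ 4.18330, h(6.75) ≈ 4.60977.
Sum = Σ Δu_i · h(u_i).
Sum ≈ 15.06662.

15.06662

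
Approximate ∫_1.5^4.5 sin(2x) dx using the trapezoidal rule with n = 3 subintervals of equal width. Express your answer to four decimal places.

Δx = (4.5 − 1.5)/3 = 1.
f(1.5) ≈ 0.1411, f(2.5) ≈ -0.9589, f(3.5) ≈ 0.6570, f(4.5) ≈ 0.4121.
T_3 = (Δx/2)·[f(x_0) + 2f(x_1) + 2f(x_2) + f(x_3)].
Sum ≈ -0.0253.

-0.0253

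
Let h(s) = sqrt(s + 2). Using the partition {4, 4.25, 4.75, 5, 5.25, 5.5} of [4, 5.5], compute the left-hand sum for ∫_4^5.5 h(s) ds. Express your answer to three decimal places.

Subinterval widths: 0.25, 0.5, 0.25, 0.25, 0.25.
Left endpoints: 4, 4.25, 4.75, 5, 5.25.
h(4) ≈ 2.449, h(4.25) ≈ 2.500, h(4.75) ≈ 2.598, h(5) ≈ 2.646, h(5.25) ≈ 2.693.
Sum = Σ Δs_i · h(s_i).
Sum ≈ 3.846.

3.846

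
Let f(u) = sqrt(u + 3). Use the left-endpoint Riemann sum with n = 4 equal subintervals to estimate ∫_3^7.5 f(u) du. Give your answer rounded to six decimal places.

Δu = (7.5 − 3)/4 = 1.125.
Left endpoints: 3, 4.125, 5.25, 6.375.
f(3) ≈ 2.449490, f(4.125) ≈ 2.669270, f(5.25) ≈ 2.872281, f(6.375) ≈ 3.061862.
Sum = Δu · [f(3) + f(4.125) + f(5.25) + f(6.375)].
Sum ≈ 12.434516.

12.434516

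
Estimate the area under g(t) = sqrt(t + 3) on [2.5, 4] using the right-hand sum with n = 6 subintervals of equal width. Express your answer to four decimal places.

Δt = (4 − 2.5)/6 = 0.25.
Right endpoints: 2.75, 3, 3.25, 3.5, 3.75, 4.
g(2.75) ≈ 2.3979, g(3) ≈ 2.4495, g(3.25) ≈ 2.5000, g(3.5) ≈ 2.5495, g(3.75) ≈ 2.5981, g(4) ≈ 2.6458.
Sum = Δt · [g(2.75) + g(3) + g(3.25) + ...].
Sum ≈ 3.7852.

3.7852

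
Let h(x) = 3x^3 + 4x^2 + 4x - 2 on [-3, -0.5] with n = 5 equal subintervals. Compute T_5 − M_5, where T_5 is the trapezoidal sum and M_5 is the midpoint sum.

-1.8359375

T_5 = -48.59375.
M_5 = -46.7578125.
T_5 − M_5 = -1.8359375.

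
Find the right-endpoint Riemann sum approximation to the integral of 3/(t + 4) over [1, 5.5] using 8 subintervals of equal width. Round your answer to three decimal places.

Δt = (5.5 − 1)/8 = 0.5625.
Right endpoints: 1.5625, 2.125, 2.6875, 3.25, 3.8125, 4.375, 4.9375, 5.5.
f(1.5625) = 48/89, f(2.125) = 24/49, f(2.6875) = 48/107, f(3.25) = 12/29, f(3.8125) = 0.384, f(4.375) = 24/67, f(4.9375) = 48/143, f(5.5) = 6/19.
Sum = Δt · [f(1.5625) + f(2.125) + f(2.6875) + ...].
Sum ≈ 1.848.

1.848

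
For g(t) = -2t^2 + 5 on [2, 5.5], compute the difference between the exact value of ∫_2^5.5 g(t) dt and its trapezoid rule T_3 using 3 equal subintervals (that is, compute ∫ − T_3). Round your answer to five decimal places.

Exact integral: ∫_2^5.5 g(t) dt ≈ -88.0833333.
T_3 ≈ -89.6712963.
Error ≈ -88.0833333 − (-89.6712963) ≈ 1.58796.

1.58796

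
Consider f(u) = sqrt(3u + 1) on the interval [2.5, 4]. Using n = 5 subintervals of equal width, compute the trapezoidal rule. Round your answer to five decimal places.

Δu = (4 − 2.5)/5 = 0.3.
f(2.5) ≈ 2.91548, f(2.8) ≈ 3.06594, f(3.1) ≈ 3.20936, f(3.4) ≈ 3.34664, f(3.7) ≈ 3.47851, f(4) ≈ 3.60555.
T_5 = (Δu/2)·[f(u_0) + 2f(u_1) + ... + 2f(u_{4}) + f(u_5)].
Sum ≈ 4.90829.

4.90829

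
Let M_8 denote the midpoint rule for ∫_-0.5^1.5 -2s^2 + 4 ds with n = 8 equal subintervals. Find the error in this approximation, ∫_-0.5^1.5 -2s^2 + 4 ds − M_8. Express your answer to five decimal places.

Exact integral: ∫_-0.5^1.5 f(s) ds ≈ 5.6666667.
M_8 = 5.6875.
Error ≈ 5.6666667 − 5.6875 ≈ -0.02083.

-0.02083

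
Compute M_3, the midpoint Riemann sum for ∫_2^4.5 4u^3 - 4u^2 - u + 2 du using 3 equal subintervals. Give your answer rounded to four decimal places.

275.0405

Δu = (4.5 − 2)/3 = 5/6.
Midpoints: 29/12, 3.25, 49/12.
f(29/12) = 14117/432, f(3.25) = 93.8125, f(49/12) = 87937/432.
Sum = Δu · [f(29/12) + f(3.25) + f(49/12)].
Sum ≈ 275.0405.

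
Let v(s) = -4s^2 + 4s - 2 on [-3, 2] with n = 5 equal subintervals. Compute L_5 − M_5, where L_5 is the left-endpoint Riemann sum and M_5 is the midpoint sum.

-25

L_5 = -90.
M_5 = -65.
L_5 − M_5 = -25.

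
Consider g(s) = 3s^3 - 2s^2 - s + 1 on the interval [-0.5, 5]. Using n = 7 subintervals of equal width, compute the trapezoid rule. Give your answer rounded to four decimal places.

388.7392

Δs = (5 − (-0.5))/7 = 11/14.
g(-0.5) = 0.625, g(2/7) = 213/343, g(15/14) = 3629/2744, g(13/7) = 3931/343, g(37/14) = 109119/2744, g(24/7) = 32575/343, g(59/14) = 509849/2744, g(5) = 321.
T_7 = (Δs/2)·[g(s_0) + 2g(s_1) + ... + 2g(s_{6}) + g(s_7)].
Sum ≈ 388.7392.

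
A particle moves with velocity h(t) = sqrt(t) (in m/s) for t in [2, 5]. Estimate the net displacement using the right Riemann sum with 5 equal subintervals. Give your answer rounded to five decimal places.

Δt = (5 − 2)/5 = 0.6.
Right endpoints: 2.6, 3.2, 3.8, 4.4, 5.
h(2.6) ≈ 1.61245, h(3.2) ≈ 1.78885, h(3.8) ≈ 1.94936, h(4.4) ≈ 2.09762, h(5) ≈ 2.23607.
Sum = Δt · [h(2.6) + h(3.2) + h(3.8) + h(4.4) + h(5)].
Sum ≈ 5.81061.

5.81061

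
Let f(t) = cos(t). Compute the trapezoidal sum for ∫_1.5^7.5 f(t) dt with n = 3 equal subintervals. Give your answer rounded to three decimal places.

Δt = (7.5 − 1.5)/3 = 2.
f(1.5) ≈ 0.071, f(3.5) ≈ -0.936, f(5.5) ≈ 0.709, f(7.5) ≈ 0.347.
T_3 = (Δt/2)·[f(t_0) + 2f(t_1) + 2f(t_2) + f(t_3)].
Sum ≈ -0.038.

-0.038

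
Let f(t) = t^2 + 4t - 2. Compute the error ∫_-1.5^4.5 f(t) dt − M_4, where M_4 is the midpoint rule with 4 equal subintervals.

Exact integral: ∫_-1.5^4.5 f(t) dt = 55.5.
M_4 = 54.375.
Error = 55.5 − 54.375 = 1.125.

1.125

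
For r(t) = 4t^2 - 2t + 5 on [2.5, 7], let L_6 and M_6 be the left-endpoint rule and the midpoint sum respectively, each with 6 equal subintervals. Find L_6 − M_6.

-58.21875

L_6 = 357.1875.
M_6 = 415.40625.
L_6 − M_6 = -58.21875.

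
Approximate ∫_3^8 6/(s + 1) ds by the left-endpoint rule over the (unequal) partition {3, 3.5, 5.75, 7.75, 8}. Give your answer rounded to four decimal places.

5.6992

Subinterval widths: 0.5, 2.25, 2, 0.25.
Left endpoints: 3, 3.5, 5.75, 7.75.
f(3) = 1.5, f(3.5) = 4/3, f(5.75) = 8/9, f(7.75) = 24/35.
Sum = Σ Δs_i · f(s_i).
Sum ≈ 5.6992.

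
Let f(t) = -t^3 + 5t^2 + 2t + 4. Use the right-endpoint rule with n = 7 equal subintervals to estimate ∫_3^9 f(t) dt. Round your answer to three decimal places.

-504.980

Δt = (9 − 3)/7 = 6/7.
Right endpoints: 27/7, 33/7, 39/7, 45/7, 51/7, 57/7, 9.
f(27/7) = 9850/343, f(33/7) = 6784/343, f(39/7) = -890/343, f(45/7) = -14468/343, f(51/7) = -35246/343, f(57/7) = -64520/343, f(9) = -302.
Sum = Δt · [f(27/7) + f(33/7) + f(39/7) + ...].
Sum ≈ -504.980.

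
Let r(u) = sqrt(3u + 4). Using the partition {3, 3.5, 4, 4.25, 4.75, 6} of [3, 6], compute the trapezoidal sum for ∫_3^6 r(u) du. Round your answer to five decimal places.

Subinterval widths: 0.5, 0.5, 0.25, 0.5, 1.25.
r(3) ≈ 3.60555, r(3.5) ≈ 3.80789, r(4) ≈ 4.00000, r(4.25) ≈ 4.09268, r(4.75) ≈ 4.27200, r(6) ≈ 4.69042.
On each subinterval the trapezoid contributes (Δu_i/2)·[r(u_{i-1}) + r(u_i)].
Sum ≈ 12.50960.

12.50960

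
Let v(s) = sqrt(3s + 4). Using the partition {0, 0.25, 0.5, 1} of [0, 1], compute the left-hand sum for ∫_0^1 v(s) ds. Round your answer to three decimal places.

Subinterval widths: 0.25, 0.25, 0.5.
Left endpoints: 0, 0.25, 0.5.
v(0) ≈ 2.000, v(0.25) ≈ 2.179, v(0.5) ≈ 2.345.
Sum = Σ Δs_i · v(s_i).
Sum ≈ 2.217.

2.217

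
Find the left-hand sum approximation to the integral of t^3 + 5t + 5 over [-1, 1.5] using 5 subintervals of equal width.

12.5

Δt = (1.5 − (-1))/5 = 0.5.
Left endpoints: -1, -0.5, 0, 0.5, 1.
f(-1) = -1, f(-0.5) = 2.375, f(0) = 5, f(0.5) = 7.625, f(1) = 11.
Sum = Δt · [f(-1) + f(-0.5) + f(0) + f(0.5) + f(1)].
Sum = 12.5.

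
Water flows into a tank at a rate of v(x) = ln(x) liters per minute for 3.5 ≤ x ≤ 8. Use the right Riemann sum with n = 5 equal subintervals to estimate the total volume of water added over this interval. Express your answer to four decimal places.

8.1121

Δx = (8 − 3.5)/5 = 0.9.
Right endpoints: 4.4, 5.3, 6.2, 7.1, 8.
v(4.4) ≈ 1.4816, v(5.3) ≈ 1.6677, v(6.2) ≈ 1.8245, v(7.1) ≈ 1.9601, v(8) ≈ 2.0794.
Sum = Δx · [v(4.4) + v(5.3) + v(6.2) + v(7.1) + v(8)].
Sum ≈ 8.1121.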